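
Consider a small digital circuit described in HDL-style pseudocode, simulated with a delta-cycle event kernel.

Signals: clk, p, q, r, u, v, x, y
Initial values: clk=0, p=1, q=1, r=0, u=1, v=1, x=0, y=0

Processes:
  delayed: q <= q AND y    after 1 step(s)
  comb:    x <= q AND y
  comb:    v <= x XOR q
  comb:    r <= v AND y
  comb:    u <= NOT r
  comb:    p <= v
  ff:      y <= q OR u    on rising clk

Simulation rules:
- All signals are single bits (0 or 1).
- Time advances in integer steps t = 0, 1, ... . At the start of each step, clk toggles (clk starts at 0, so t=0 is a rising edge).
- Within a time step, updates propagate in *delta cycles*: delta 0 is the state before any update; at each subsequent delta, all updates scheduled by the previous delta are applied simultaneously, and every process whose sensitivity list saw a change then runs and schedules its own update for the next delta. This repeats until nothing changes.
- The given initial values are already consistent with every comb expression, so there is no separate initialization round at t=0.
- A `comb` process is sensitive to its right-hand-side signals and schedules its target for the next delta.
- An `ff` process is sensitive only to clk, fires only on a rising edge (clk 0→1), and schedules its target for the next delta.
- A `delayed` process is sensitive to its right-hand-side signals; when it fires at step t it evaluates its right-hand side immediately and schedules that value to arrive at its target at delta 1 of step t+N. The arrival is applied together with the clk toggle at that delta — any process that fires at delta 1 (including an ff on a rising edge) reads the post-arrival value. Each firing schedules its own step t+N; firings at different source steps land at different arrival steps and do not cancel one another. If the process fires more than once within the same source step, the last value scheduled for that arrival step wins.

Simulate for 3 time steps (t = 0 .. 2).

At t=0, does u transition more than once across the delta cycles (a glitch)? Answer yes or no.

t0.Δ0 u=1 q=1 r=0 v=1 y=0 p=1 x=0 clk=0
t0.Δ1 u=1 q=1 r=0 v=1 y=0 p=1 x=0 clk=1
t0.Δ2 u=1 q=1 r=0 v=1 y=1 p=1 x=0 clk=1
t0.Δ3 u=1 q=1 r=1 v=1 y=1 p=1 x=1 clk=1
t0.Δ4 u=0 q=1 r=1 v=0 y=1 p=1 x=1 clk=1
t0.Δ5 u=0 q=1 r=0 v=0 y=1 p=0 x=1 clk=1
t0.Δ6 u=1 q=1 r=0 v=0 y=1 p=0 x=1 clk=1
t1.Δ0 u=1 q=1 r=0 v=0 y=1 p=0 x=1 clk=1
t1.Δ1 u=1 q=1 r=0 v=0 y=1 p=0 x=1 clk=0
t2.Δ0 u=1 q=1 r=0 v=0 y=1 p=0 x=1 clk=0
t2.Δ1 u=1 q=1 r=0 v=0 y=1 p=0 x=1 clk=1

yes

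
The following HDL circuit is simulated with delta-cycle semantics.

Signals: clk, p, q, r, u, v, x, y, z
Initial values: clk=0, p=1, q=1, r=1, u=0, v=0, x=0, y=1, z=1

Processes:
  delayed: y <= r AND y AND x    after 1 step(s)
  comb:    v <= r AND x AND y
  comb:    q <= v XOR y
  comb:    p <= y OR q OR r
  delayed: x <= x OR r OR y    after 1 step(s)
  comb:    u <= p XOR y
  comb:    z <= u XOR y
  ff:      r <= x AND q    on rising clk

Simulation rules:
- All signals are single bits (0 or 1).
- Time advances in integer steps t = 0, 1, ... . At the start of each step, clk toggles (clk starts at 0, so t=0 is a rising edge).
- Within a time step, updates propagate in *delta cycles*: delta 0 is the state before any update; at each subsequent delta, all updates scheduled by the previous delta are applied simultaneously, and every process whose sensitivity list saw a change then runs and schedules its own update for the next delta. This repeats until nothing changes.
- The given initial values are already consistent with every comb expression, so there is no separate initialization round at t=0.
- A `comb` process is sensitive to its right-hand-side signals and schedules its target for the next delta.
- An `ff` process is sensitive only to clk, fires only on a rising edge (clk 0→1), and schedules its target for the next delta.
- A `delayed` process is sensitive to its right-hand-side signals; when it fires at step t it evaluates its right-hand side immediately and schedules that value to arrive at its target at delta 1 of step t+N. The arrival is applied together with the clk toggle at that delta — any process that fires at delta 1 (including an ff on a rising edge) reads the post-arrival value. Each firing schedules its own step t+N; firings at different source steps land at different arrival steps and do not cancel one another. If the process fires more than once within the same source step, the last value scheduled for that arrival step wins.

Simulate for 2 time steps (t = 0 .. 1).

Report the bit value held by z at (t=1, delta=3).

t=0 Δ0: q=1 z=1 u=0 x=0 r=1 p=1 clk=0 v=0 y=1
  Δ1: clk:0→1
  Δ2: r:1→0
  (2Δ to stable)
t=1 Δ0: q=1 z=1 u=0 x=0 r=0 p=1 clk=1 v=0 y=1
  Δ1: x:0→1, clk:1→0, y:1→0
  Δ2: q:1→0, z:1→0, u:0→1
  Δ3: z:0→1, p:1→0
  Δ4: u:1→0
  Δ5: z:1→0
  (5Δ to stable)

1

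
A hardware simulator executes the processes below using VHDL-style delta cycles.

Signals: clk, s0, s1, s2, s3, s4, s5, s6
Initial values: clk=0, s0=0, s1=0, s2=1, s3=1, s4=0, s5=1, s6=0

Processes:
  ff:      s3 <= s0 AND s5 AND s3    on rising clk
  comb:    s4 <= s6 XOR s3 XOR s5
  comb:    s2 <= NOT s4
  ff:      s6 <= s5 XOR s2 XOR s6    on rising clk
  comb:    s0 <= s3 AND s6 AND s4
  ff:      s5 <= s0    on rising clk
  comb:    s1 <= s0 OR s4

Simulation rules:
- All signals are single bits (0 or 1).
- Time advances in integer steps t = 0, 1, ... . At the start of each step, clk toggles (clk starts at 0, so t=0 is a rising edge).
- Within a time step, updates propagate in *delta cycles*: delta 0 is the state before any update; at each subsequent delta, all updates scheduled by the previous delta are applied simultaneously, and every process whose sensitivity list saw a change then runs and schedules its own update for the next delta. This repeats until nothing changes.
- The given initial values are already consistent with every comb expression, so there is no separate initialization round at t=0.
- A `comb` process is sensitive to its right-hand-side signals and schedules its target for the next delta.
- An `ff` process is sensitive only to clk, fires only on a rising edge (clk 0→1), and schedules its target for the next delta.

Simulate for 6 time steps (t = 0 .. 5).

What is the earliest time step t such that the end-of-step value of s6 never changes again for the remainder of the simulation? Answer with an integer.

2

[bits: s1,s6,s4,s3,s5,s2,clk,s0]
t=0: Δ0=00011100 Δ1=00011110 Δ2=00000110 | 2Δ
t=1: Δ0=00000110 Δ1=00000100 | 1Δ
t=2: Δ0=00000100 Δ1=00000110 Δ2=01000110 Δ3=01100110 Δ4=11100010 | 4Δ
t=3: Δ0=11100010 Δ1=11100000 | 1Δ
t=4: Δ0=11100000 Δ1=11100010 | 1Δ
t=5: Δ0=11100010 Δ1=11100000 | 1Δ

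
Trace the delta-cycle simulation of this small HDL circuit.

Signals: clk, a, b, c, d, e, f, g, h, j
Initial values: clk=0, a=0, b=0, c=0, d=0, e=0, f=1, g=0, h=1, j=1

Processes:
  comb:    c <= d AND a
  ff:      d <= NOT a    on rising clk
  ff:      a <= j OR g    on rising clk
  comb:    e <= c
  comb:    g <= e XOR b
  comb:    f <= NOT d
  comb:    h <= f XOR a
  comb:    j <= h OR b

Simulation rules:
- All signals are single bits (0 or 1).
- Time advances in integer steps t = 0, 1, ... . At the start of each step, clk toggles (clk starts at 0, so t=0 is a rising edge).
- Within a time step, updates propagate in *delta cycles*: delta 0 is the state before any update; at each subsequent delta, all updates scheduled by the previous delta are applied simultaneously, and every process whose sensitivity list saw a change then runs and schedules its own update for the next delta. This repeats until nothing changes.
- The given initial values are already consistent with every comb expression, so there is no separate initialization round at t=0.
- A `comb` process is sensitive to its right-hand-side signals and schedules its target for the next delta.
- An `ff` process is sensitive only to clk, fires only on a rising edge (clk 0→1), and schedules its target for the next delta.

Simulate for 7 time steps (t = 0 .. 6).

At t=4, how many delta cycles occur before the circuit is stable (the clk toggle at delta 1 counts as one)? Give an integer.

4

t0.Δ0 f=1 b=0 g=0 c=0 h=1 e=0 d=0 a=0 clk=0 j=1
t0.Δ1 f=1 b=0 g=0 c=0 h=1 e=0 d=0 a=0 clk=1 j=1
t0.Δ2 f=1 b=0 g=0 c=0 h=1 e=0 d=1 a=1 clk=1 j=1
t0.Δ3 f=0 b=0 g=0 c=1 h=0 e=0 d=1 a=1 clk=1 j=1
t0.Δ4 f=0 b=0 g=0 c=1 h=1 e=1 d=1 a=1 clk=1 j=0
t0.Δ5 f=0 b=0 g=1 c=1 h=1 e=1 d=1 a=1 clk=1 j=1
t1.Δ0 f=0 b=0 g=1 c=1 h=1 e=1 d=1 a=1 clk=1 j=1
t1.Δ1 f=0 b=0 g=1 c=1 h=1 e=1 d=1 a=1 clk=0 j=1
t2.Δ0 f=0 b=0 g=1 c=1 h=1 e=1 d=1 a=1 clk=0 j=1
t2.Δ1 f=0 b=0 g=1 c=1 h=1 e=1 d=1 a=1 clk=1 j=1
t2.Δ2 f=0 b=0 g=1 c=1 h=1 e=1 d=0 a=1 clk=1 j=1
t2.Δ3 f=1 b=0 g=1 c=0 h=1 e=1 d=0 a=1 clk=1 j=1
t2.Δ4 f=1 b=0 g=1 c=0 h=0 e=0 d=0 a=1 clk=1 j=1
t2.Δ5 f=1 b=0 g=0 c=0 h=0 e=0 d=0 a=1 clk=1 j=0
t3.Δ0 f=1 b=0 g=0 c=0 h=0 e=0 d=0 a=1 clk=1 j=0
t3.Δ1 f=1 b=0 g=0 c=0 h=0 e=0 d=0 a=1 clk=0 j=0
t4.Δ0 f=1 b=0 g=0 c=0 h=0 e=0 d=0 a=1 clk=0 j=0
t4.Δ1 f=1 b=0 g=0 c=0 h=0 e=0 d=0 a=1 clk=1 j=0
t4.Δ2 f=1 b=0 g=0 c=0 h=0 e=0 d=0 a=0 clk=1 j=0
t4.Δ3 f=1 b=0 g=0 c=0 h=1 e=0 d=0 a=0 clk=1 j=0
t4.Δ4 f=1 b=0 g=0 c=0 h=1 e=0 d=0 a=0 clk=1 j=1
t5.Δ0 f=1 b=0 g=0 c=0 h=1 e=0 d=0 a=0 clk=1 j=1
t5.Δ1 f=1 b=0 g=0 c=0 h=1 e=0 d=0 a=0 clk=0 j=1
t6.Δ0 f=1 b=0 g=0 c=0 h=1 e=0 d=0 a=0 clk=0 j=1
t6.Δ1 f=1 b=0 g=0 c=0 h=1 e=0 d=0 a=0 clk=1 j=1
t6.Δ2 f=1 b=0 g=0 c=0 h=1 e=0 d=1 a=1 clk=1 j=1
t6.Δ3 f=0 b=0 g=0 c=1 h=0 e=0 d=1 a=1 clk=1 j=1
t6.Δ4 f=0 b=0 g=0 c=1 h=1 e=1 d=1 a=1 clk=1 j=0
t6.Δ5 f=0 b=0 g=1 c=1 h=1 e=1 d=1 a=1 clk=1 j=1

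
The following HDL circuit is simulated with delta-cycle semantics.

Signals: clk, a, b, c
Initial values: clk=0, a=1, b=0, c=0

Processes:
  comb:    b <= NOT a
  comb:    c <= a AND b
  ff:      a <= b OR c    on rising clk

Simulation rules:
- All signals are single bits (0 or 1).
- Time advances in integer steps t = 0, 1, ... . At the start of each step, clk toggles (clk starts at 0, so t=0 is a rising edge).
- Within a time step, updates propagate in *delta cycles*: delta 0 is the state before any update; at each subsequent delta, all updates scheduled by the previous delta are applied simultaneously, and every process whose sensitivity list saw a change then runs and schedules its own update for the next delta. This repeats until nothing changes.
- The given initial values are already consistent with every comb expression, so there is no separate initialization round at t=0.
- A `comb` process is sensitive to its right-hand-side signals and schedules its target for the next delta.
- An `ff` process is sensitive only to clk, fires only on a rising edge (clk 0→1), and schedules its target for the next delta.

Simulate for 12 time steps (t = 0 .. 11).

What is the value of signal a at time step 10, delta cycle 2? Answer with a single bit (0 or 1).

[bits: b,c,a,clk]
t=0: Δ0=0010 Δ1=0011 Δ2=0001 Δ3=1001 | 3Δ
t=1: Δ0=1001 Δ1=1000 | 1Δ
t=2: Δ0=1000 Δ1=1001 Δ2=1011 Δ3=0111 Δ4=0011 | 4Δ
t=3: Δ0=0011 Δ1=0010 | 1Δ
t=4: Δ0=0010 Δ1=0011 Δ2=0001 Δ3=1001 | 3Δ
t=5: Δ0=1001 Δ1=1000 | 1Δ
t=6: Δ0=1000 Δ1=1001 Δ2=1011 Δ3=0111 Δ4=0011 | 4Δ
t=7: Δ0=0011 Δ1=0010 | 1Δ
t=8: Δ0=0010 Δ1=0011 Δ2=0001 Δ3=1001 | 3Δ
t=9: Δ0=1001 Δ1=1000 | 1Δ
t=10: Δ0=1000 Δ1=1001 Δ2=1011 Δ3=0111 Δ4=0011 | 4Δ
t=11: Δ0=0011 Δ1=0010 | 1Δ

1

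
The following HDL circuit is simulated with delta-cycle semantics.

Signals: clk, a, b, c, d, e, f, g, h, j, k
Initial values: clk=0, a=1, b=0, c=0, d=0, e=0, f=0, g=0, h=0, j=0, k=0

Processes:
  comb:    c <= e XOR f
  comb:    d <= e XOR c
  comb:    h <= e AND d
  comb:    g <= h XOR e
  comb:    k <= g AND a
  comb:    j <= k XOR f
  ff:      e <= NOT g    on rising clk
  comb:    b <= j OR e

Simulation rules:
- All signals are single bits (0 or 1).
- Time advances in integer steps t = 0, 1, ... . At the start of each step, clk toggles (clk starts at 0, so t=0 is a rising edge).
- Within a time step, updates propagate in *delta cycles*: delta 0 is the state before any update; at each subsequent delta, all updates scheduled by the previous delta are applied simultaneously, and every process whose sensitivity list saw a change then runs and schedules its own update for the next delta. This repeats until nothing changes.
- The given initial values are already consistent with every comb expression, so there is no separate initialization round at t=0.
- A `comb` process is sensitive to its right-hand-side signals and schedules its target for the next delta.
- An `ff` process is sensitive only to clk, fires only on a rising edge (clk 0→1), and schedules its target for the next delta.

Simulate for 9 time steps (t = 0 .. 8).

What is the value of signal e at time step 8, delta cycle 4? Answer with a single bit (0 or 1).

1

t=0 Δ0: k=0 c=0 f=0 b=0 e=0 clk=0 a=1 d=0 j=0 g=0 h=0
  Δ1: clk:0→1
  Δ2: e:0→1
  Δ3: c:0→1, b:0→1, d:0→1, g:0→1
  Δ4: k:0→1, d:1→0, h:0→1
  Δ5: j:0→1, g:1→0, h:1→0
  Δ6: k:1→0, g:0→1
  Δ7: k:0→1, j:1→0
  Δ8: j:0→1
  (8Δ to stable)
t=1 Δ0: k=1 c=1 f=0 b=1 e=1 clk=1 a=1 d=0 j=1 g=1 h=0
  Δ1: clk:1→0
  (1Δ to stable)
t=2 Δ0: k=1 c=1 f=0 b=1 e=1 clk=0 a=1 d=0 j=1 g=1 h=0
  Δ1: clk:0→1
  Δ2: e:1→0
  Δ3: c:1→0, d:0→1, g:1→0
  Δ4: k:1→0, d:1→0
  Δ5: j:1→0
  Δ6: b:1→0
  (6Δ to stable)
t=3 Δ0: k=0 c=0 f=0 b=0 e=0 clk=1 a=1 d=0 j=0 g=0 h=0
  Δ1: clk:1→0
  (1Δ to stable)
t=4 Δ0: k=0 c=0 f=0 b=0 e=0 clk=0 a=1 d=0 j=0 g=0 h=0
  Δ1: clk:0→1
  Δ2: e:0→1
  Δ3: c:0→1, b:0→1, d:0→1, g:0→1
  Δ4: k:0→1, d:1→0, h:0→1
  Δ5: j:0→1, g:1→0, h:1→0
  Δ6: k:1→0, g:0→1
  Δ7: k:0→1, j:1→0
  Δ8: j:0→1
  (8Δ to stable)
t=5 Δ0: k=1 c=1 f=0 b=1 e=1 clk=1 a=1 d=0 j=1 g=1 h=0
  Δ1: clk:1→0
  (1Δ to stable)
t=6 Δ0: k=1 c=1 f=0 b=1 e=1 clk=0 a=1 d=0 j=1 g=1 h=0
  Δ1: clk:0→1
  Δ2: e:1→0
  Δ3: c:1→0, d:0→1, g:1→0
  Δ4: k:1→0, d:1→0
  Δ5: j:1→0
  Δ6: b:1→0
  (6Δ to stable)
t=7 Δ0: k=0 c=0 f=0 b=0 e=0 clk=1 a=1 d=0 j=0 g=0 h=0
  Δ1: clk:1→0
  (1Δ to stable)
t=8 Δ0: k=0 c=0 f=0 b=0 e=0 clk=0 a=1 d=0 j=0 g=0 h=0
  Δ1: clk:0→1
  Δ2: e:0→1
  Δ3: c:0→1, b:0→1, d:0→1, g:0→1
  Δ4: k:0→1, d:1→0, h:0→1
  Δ5: j:0→1, g:1→0, h:1→0
  Δ6: k:1→0, g:0→1
  Δ7: k:0→1, j:1→0
  Δ8: j:0→1
  (8Δ to stable)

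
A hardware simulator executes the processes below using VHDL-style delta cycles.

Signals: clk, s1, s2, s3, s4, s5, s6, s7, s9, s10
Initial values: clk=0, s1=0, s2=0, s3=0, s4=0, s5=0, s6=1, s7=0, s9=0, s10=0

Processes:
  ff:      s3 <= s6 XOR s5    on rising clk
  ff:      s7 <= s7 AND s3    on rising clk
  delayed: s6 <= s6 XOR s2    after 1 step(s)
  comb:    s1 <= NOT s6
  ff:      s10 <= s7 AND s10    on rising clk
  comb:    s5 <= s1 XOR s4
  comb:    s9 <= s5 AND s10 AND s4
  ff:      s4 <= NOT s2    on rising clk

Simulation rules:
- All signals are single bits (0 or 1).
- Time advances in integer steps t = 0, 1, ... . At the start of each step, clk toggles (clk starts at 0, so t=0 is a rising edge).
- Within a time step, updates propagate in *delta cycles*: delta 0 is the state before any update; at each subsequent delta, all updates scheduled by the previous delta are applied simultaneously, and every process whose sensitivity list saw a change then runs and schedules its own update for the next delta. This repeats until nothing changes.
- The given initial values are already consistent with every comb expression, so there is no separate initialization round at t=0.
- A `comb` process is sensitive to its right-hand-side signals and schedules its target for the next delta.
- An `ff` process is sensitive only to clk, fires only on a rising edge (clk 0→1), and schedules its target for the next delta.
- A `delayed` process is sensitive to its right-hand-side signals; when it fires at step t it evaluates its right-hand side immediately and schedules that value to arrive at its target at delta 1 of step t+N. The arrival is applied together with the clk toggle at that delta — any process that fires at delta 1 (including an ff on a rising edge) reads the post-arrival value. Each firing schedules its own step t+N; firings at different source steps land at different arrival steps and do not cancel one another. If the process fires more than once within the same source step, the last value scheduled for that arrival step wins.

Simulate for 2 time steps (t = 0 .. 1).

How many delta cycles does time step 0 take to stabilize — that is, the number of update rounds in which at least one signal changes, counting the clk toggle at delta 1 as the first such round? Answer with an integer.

3

t=0 Δ0: clk=0 s7=0 s5=0 s6=1 s2=0 s4=0 s1=0 s10=0 s3=0 s9=0
  Δ1: clk:0→1
  Δ2: s4:0→1, s3:0→1
  Δ3: s5:0→1
  (3Δ to stable)
t=1 Δ0: clk=1 s7=0 s5=1 s6=1 s2=0 s4=1 s1=0 s10=0 s3=1 s9=0
  Δ1: clk:1→0
  (1Δ to stable)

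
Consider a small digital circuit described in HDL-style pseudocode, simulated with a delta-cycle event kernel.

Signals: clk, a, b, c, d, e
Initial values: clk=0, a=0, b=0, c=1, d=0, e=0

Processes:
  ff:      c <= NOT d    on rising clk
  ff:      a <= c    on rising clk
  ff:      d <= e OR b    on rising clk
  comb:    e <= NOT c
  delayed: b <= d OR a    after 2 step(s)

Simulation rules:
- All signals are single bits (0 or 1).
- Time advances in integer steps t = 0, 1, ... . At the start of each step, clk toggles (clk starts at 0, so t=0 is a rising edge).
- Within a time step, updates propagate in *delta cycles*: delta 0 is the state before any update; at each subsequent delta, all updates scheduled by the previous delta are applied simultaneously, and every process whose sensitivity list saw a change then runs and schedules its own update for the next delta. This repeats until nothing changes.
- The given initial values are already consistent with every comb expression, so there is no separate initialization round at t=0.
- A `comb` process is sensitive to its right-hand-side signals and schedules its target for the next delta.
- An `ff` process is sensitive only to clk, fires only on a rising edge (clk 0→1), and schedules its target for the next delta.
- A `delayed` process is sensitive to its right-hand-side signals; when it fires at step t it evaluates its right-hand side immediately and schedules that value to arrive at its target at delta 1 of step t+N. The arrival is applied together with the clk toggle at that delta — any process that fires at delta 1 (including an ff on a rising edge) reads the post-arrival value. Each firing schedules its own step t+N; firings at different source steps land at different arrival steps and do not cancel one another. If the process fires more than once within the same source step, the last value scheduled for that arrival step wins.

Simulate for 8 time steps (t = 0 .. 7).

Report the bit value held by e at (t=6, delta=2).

[bits: d,clk,b,e,c,a]
t=0: Δ0=000010 Δ1=010010 Δ2=010011 | 2Δ
t=1: Δ0=010011 Δ1=000011 | 1Δ
t=2: Δ0=000011 Δ1=011011 Δ2=111011 | 2Δ
t=3: Δ0=111011 Δ1=101011 | 1Δ
t=4: Δ0=101011 Δ1=111011 Δ2=111001 Δ3=111101 | 3Δ
t=5: Δ0=111101 Δ1=101101 | 1Δ
t=6: Δ0=101101 Δ1=111101 Δ2=111100 | 2Δ
t=7: Δ0=111100 Δ1=101100 | 1Δ

1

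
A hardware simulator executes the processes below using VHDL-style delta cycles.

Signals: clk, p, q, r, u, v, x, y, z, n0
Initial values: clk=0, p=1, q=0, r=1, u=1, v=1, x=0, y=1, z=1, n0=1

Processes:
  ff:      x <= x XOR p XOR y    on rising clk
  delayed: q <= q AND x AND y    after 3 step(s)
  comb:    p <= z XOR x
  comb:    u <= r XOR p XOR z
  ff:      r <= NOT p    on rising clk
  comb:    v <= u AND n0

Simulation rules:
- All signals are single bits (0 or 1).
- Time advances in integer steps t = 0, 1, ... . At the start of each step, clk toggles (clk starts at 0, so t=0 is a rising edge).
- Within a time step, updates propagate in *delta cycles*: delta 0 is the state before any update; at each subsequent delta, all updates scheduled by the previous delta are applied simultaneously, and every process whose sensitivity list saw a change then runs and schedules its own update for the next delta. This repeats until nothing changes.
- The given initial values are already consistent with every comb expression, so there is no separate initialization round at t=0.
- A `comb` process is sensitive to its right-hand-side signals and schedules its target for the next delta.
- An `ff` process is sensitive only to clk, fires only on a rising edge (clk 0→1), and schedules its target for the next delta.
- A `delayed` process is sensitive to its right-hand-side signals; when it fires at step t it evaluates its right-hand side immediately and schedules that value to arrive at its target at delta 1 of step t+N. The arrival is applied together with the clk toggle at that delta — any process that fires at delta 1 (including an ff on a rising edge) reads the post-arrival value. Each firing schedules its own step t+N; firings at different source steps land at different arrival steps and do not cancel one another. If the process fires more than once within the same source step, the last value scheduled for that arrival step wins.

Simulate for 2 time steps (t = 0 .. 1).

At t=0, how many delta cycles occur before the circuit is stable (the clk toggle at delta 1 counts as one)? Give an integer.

[bits: y,x,n0,r,z,clk,p,v,u,q]
t=0: Δ0=1011101110 Δ1=1011111110 Δ2=1010111110 Δ3=1010111100 Δ4=1010111000 | 4Δ
t=1: Δ0=1010111000 Δ1=1010101000 | 1Δ

4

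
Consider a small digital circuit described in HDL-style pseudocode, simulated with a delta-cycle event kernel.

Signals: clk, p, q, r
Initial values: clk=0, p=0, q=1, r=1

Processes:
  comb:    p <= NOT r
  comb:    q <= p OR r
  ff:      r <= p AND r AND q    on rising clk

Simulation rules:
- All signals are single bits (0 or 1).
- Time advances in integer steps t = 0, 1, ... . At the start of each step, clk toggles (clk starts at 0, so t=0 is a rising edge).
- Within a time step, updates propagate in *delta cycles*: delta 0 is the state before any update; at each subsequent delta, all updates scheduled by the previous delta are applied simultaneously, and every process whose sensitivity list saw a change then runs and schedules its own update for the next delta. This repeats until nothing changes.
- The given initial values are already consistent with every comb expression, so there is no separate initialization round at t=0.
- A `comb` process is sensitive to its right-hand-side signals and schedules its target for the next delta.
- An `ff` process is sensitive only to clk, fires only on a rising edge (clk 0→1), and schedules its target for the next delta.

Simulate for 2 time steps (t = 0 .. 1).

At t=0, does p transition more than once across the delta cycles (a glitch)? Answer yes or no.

no

t=0 Δ0: r=1 p=0 clk=0 q=1
  Δ1: clk:0→1
  Δ2: r:1→0
  Δ3: p:0→1, q:1→0
  Δ4: q:0→1
  (4Δ to stable)
t=1 Δ0: r=0 p=1 clk=1 q=1
  Δ1: clk:1→0
  (1Δ to stable)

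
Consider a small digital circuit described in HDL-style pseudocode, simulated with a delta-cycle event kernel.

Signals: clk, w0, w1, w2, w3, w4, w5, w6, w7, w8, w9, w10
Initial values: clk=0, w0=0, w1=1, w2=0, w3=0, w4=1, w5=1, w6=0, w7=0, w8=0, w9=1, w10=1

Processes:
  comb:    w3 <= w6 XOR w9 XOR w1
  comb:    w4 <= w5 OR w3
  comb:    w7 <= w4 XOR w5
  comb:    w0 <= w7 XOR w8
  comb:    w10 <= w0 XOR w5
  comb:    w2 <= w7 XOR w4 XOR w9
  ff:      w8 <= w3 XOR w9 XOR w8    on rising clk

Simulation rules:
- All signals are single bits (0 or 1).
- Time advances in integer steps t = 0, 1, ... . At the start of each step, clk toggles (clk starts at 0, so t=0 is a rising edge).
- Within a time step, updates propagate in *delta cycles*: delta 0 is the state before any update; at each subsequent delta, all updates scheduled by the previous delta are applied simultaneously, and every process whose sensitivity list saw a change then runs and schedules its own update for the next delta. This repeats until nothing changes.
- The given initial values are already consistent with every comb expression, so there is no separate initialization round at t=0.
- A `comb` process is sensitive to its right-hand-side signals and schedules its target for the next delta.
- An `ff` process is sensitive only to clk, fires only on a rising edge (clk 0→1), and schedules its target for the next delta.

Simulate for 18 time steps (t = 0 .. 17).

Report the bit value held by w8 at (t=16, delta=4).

1

t0.Δ0 w0=0 w1=1 w6=0 w2=0 w8=0 w10=1 w3=0 w4=1 w5=1 w9=1 clk=0 w7=0
t0.Δ1 w0=0 w1=1 w6=0 w2=0 w8=0 w10=1 w3=0 w4=1 w5=1 w9=1 clk=1 w7=0
t0.Δ2 w0=0 w1=1 w6=0 w2=0 w8=1 w10=1 w3=0 w4=1 w5=1 w9=1 clk=1 w7=0
t0.Δ3 w0=1 w1=1 w6=0 w2=0 w8=1 w10=1 w3=0 w4=1 w5=1 w9=1 clk=1 w7=0
t0.Δ4 w0=1 w1=1 w6=0 w2=0 w8=1 w10=0 w3=0 w4=1 w5=1 w9=1 clk=1 w7=0
t1.Δ0 w0=1 w1=1 w6=0 w2=0 w8=1 w10=0 w3=0 w4=1 w5=1 w9=1 clk=1 w7=0
t1.Δ1 w0=1 w1=1 w6=0 w2=0 w8=1 w10=0 w3=0 w4=1 w5=1 w9=1 clk=0 w7=0
t2.Δ0 w0=1 w1=1 w6=0 w2=0 w8=1 w10=0 w3=0 w4=1 w5=1 w9=1 clk=0 w7=0
t2.Δ1 w0=1 w1=1 w6=0 w2=0 w8=1 w10=0 w3=0 w4=1 w5=1 w9=1 clk=1 w7=0
t2.Δ2 w0=1 w1=1 w6=0 w2=0 w8=0 w10=0 w3=0 w4=1 w5=1 w9=1 clk=1 w7=0
t2.Δ3 w0=0 w1=1 w6=0 w2=0 w8=0 w10=0 w3=0 w4=1 w5=1 w9=1 clk=1 w7=0
t2.Δ4 w0=0 w1=1 w6=0 w2=0 w8=0 w10=1 w3=0 w4=1 w5=1 w9=1 clk=1 w7=0
t3.Δ0 w0=0 w1=1 w6=0 w2=0 w8=0 w10=1 w3=0 w4=1 w5=1 w9=1 clk=1 w7=0
t3.Δ1 w0=0 w1=1 w6=0 w2=0 w8=0 w10=1 w3=0 w4=1 w5=1 w9=1 clk=0 w7=0
t4.Δ0 w0=0 w1=1 w6=0 w2=0 w8=0 w10=1 w3=0 w4=1 w5=1 w9=1 clk=0 w7=0
t4.Δ1 w0=0 w1=1 w6=0 w2=0 w8=0 w10=1 w3=0 w4=1 w5=1 w9=1 clk=1 w7=0
t4.Δ2 w0=0 w1=1 w6=0 w2=0 w8=1 w10=1 w3=0 w4=1 w5=1 w9=1 clk=1 w7=0
t4.Δ3 w0=1 w1=1 w6=0 w2=0 w8=1 w10=1 w3=0 w4=1 w5=1 w9=1 clk=1 w7=0
t4.Δ4 w0=1 w1=1 w6=0 w2=0 w8=1 w10=0 w3=0 w4=1 w5=1 w9=1 clk=1 w7=0
t5.Δ0 w0=1 w1=1 w6=0 w2=0 w8=1 w10=0 w3=0 w4=1 w5=1 w9=1 clk=1 w7=0
t5.Δ1 w0=1 w1=1 w6=0 w2=0 w8=1 w10=0 w3=0 w4=1 w5=1 w9=1 clk=0 w7=0
t6.Δ0 w0=1 w1=1 w6=0 w2=0 w8=1 w10=0 w3=0 w4=1 w5=1 w9=1 clk=0 w7=0
t6.Δ1 w0=1 w1=1 w6=0 w2=0 w8=1 w10=0 w3=0 w4=1 w5=1 w9=1 clk=1 w7=0
t6.Δ2 w0=1 w1=1 w6=0 w2=0 w8=0 w10=0 w3=0 w4=1 w5=1 w9=1 clk=1 w7=0
t6.Δ3 w0=0 w1=1 w6=0 w2=0 w8=0 w10=0 w3=0 w4=1 w5=1 w9=1 clk=1 w7=0
t6.Δ4 w0=0 w1=1 w6=0 w2=0 w8=0 w10=1 w3=0 w4=1 w5=1 w9=1 clk=1 w7=0
t7.Δ0 w0=0 w1=1 w6=0 w2=0 w8=0 w10=1 w3=0 w4=1 w5=1 w9=1 clk=1 w7=0
t7.Δ1 w0=0 w1=1 w6=0 w2=0 w8=0 w10=1 w3=0 w4=1 w5=1 w9=1 clk=0 w7=0
t8.Δ0 w0=0 w1=1 w6=0 w2=0 w8=0 w10=1 w3=0 w4=1 w5=1 w9=1 clk=0 w7=0
t8.Δ1 w0=0 w1=1 w6=0 w2=0 w8=0 w10=1 w3=0 w4=1 w5=1 w9=1 clk=1 w7=0
t8.Δ2 w0=0 w1=1 w6=0 w2=0 w8=1 w10=1 w3=0 w4=1 w5=1 w9=1 clk=1 w7=0
t8.Δ3 w0=1 w1=1 w6=0 w2=0 w8=1 w10=1 w3=0 w4=1 w5=1 w9=1 clk=1 w7=0
t8.Δ4 w0=1 w1=1 w6=0 w2=0 w8=1 w10=0 w3=0 w4=1 w5=1 w9=1 clk=1 w7=0
t9.Δ0 w0=1 w1=1 w6=0 w2=0 w8=1 w10=0 w3=0 w4=1 w5=1 w9=1 clk=1 w7=0
t9.Δ1 w0=1 w1=1 w6=0 w2=0 w8=1 w10=0 w3=0 w4=1 w5=1 w9=1 clk=0 w7=0
t10.Δ0 w0=1 w1=1 w6=0 w2=0 w8=1 w10=0 w3=0 w4=1 w5=1 w9=1 clk=0 w7=0
t10.Δ1 w0=1 w1=1 w6=0 w2=0 w8=1 w10=0 w3=0 w4=1 w5=1 w9=1 clk=1 w7=0
t10.Δ2 w0=1 w1=1 w6=0 w2=0 w8=0 w10=0 w3=0 w4=1 w5=1 w9=1 clk=1 w7=0
t10.Δ3 w0=0 w1=1 w6=0 w2=0 w8=0 w10=0 w3=0 w4=1 w5=1 w9=1 clk=1 w7=0
t10.Δ4 w0=0 w1=1 w6=0 w2=0 w8=0 w10=1 w3=0 w4=1 w5=1 w9=1 clk=1 w7=0
t11.Δ0 w0=0 w1=1 w6=0 w2=0 w8=0 w10=1 w3=0 w4=1 w5=1 w9=1 clk=1 w7=0
t11.Δ1 w0=0 w1=1 w6=0 w2=0 w8=0 w10=1 w3=0 w4=1 w5=1 w9=1 clk=0 w7=0
t12.Δ0 w0=0 w1=1 w6=0 w2=0 w8=0 w10=1 w3=0 w4=1 w5=1 w9=1 clk=0 w7=0
t12.Δ1 w0=0 w1=1 w6=0 w2=0 w8=0 w10=1 w3=0 w4=1 w5=1 w9=1 clk=1 w7=0
t12.Δ2 w0=0 w1=1 w6=0 w2=0 w8=1 w10=1 w3=0 w4=1 w5=1 w9=1 clk=1 w7=0
t12.Δ3 w0=1 w1=1 w6=0 w2=0 w8=1 w10=1 w3=0 w4=1 w5=1 w9=1 clk=1 w7=0
t12.Δ4 w0=1 w1=1 w6=0 w2=0 w8=1 w10=0 w3=0 w4=1 w5=1 w9=1 clk=1 w7=0
t13.Δ0 w0=1 w1=1 w6=0 w2=0 w8=1 w10=0 w3=0 w4=1 w5=1 w9=1 clk=1 w7=0
t13.Δ1 w0=1 w1=1 w6=0 w2=0 w8=1 w10=0 w3=0 w4=1 w5=1 w9=1 clk=0 w7=0
t14.Δ0 w0=1 w1=1 w6=0 w2=0 w8=1 w10=0 w3=0 w4=1 w5=1 w9=1 clk=0 w7=0
t14.Δ1 w0=1 w1=1 w6=0 w2=0 w8=1 w10=0 w3=0 w4=1 w5=1 w9=1 clk=1 w7=0
t14.Δ2 w0=1 w1=1 w6=0 w2=0 w8=0 w10=0 w3=0 w4=1 w5=1 w9=1 clk=1 w7=0
t14.Δ3 w0=0 w1=1 w6=0 w2=0 w8=0 w10=0 w3=0 w4=1 w5=1 w9=1 clk=1 w7=0
t14.Δ4 w0=0 w1=1 w6=0 w2=0 w8=0 w10=1 w3=0 w4=1 w5=1 w9=1 clk=1 w7=0
t15.Δ0 w0=0 w1=1 w6=0 w2=0 w8=0 w10=1 w3=0 w4=1 w5=1 w9=1 clk=1 w7=0
t15.Δ1 w0=0 w1=1 w6=0 w2=0 w8=0 w10=1 w3=0 w4=1 w5=1 w9=1 clk=0 w7=0
t16.Δ0 w0=0 w1=1 w6=0 w2=0 w8=0 w10=1 w3=0 w4=1 w5=1 w9=1 clk=0 w7=0
t16.Δ1 w0=0 w1=1 w6=0 w2=0 w8=0 w10=1 w3=0 w4=1 w5=1 w9=1 clk=1 w7=0
t16.Δ2 w0=0 w1=1 w6=0 w2=0 w8=1 w10=1 w3=0 w4=1 w5=1 w9=1 clk=1 w7=0
t16.Δ3 w0=1 w1=1 w6=0 w2=0 w8=1 w10=1 w3=0 w4=1 w5=1 w9=1 clk=1 w7=0
t16.Δ4 w0=1 w1=1 w6=0 w2=0 w8=1 w10=0 w3=0 w4=1 w5=1 w9=1 clk=1 w7=0
t17.Δ0 w0=1 w1=1 w6=0 w2=0 w8=1 w10=0 w3=0 w4=1 w5=1 w9=1 clk=1 w7=0
t17.Δ1 w0=1 w1=1 w6=0 w2=0 w8=1 w10=0 w3=0 w4=1 w5=1 w9=1 clk=0 w7=0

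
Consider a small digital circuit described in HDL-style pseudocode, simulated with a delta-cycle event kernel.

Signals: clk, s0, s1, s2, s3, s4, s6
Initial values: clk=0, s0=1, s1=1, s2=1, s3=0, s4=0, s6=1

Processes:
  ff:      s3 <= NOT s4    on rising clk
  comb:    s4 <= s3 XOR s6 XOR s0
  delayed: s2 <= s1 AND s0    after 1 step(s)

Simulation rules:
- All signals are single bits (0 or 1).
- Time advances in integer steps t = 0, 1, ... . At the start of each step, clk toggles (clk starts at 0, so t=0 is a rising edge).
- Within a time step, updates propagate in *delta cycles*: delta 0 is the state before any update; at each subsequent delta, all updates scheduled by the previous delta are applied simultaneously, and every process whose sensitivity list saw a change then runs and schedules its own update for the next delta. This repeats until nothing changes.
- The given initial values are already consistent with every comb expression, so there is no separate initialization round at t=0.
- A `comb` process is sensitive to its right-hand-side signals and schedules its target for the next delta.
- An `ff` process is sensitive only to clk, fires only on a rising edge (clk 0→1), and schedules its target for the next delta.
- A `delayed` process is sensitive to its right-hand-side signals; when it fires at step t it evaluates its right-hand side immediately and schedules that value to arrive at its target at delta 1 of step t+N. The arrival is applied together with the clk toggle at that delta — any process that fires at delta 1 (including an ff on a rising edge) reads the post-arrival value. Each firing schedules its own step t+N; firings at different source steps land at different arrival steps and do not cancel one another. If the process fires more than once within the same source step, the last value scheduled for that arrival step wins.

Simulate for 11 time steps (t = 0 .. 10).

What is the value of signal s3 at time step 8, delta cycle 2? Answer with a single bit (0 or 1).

1

[bits: s3,clk,s1,s2,s0,s4,s6]
t=0: Δ0=0011101 Δ1=0111101 Δ2=1111101 Δ3=1111111 | 3Δ
t=1: Δ0=1111111 Δ1=1011111 | 1Δ
t=2: Δ0=1011111 Δ1=1111111 Δ2=0111111 Δ3=0111101 | 3Δ
t=3: Δ0=0111101 Δ1=0011101 | 1Δ
t=4: Δ0=0011101 Δ1=0111101 Δ2=1111101 Δ3=1111111 | 3Δ
t=5: Δ0=1111111 Δ1=1011111 | 1Δ
t=6: Δ0=1011111 Δ1=1111111 Δ2=0111111 Δ3=0111101 | 3Δ
t=7: Δ0=0111101 Δ1=0011101 | 1Δ
t=8: Δ0=0011101 Δ1=0111101 Δ2=1111101 Δ3=1111111 | 3Δ
t=9: Δ0=1111111 Δ1=1011111 | 1Δ
t=10: Δ0=1011111 Δ1=1111111 Δ2=0111111 Δ3=0111101 | 3Δ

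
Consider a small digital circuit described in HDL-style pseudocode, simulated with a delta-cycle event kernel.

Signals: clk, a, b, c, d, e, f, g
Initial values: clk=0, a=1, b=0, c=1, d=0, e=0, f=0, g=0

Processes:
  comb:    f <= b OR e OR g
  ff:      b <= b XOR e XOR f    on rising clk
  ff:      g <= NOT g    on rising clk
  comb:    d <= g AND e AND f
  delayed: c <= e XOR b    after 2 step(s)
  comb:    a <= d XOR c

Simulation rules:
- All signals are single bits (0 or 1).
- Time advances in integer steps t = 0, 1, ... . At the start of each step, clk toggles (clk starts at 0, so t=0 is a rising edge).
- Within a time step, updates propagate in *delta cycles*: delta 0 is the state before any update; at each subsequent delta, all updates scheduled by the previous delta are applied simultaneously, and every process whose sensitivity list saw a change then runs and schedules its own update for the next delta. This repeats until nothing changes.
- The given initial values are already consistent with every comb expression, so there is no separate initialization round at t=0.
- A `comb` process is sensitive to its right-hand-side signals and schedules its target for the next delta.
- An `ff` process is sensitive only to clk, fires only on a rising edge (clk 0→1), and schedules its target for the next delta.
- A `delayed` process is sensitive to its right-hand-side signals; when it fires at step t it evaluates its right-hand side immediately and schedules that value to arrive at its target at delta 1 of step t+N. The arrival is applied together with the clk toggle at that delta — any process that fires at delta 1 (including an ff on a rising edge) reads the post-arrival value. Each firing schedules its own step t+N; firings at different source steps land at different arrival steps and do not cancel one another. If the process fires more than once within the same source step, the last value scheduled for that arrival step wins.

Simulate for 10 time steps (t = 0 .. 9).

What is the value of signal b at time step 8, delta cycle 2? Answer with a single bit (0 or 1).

t=0 Δ0: e=0 clk=0 g=0 f=0 b=0 d=0 a=1 c=1
  Δ1: clk:0→1
  Δ2: g:0→1
  Δ3: f:0→1
  (3Δ to stable)
t=1 Δ0: e=0 clk=1 g=1 f=1 b=0 d=0 a=1 c=1
  Δ1: clk:1→0
  (1Δ to stable)
t=2 Δ0: e=0 clk=0 g=1 f=1 b=0 d=0 a=1 c=1
  Δ1: clk:0→1
  Δ2: g:1→0, b:0→1
  (2Δ to stable)
t=3 Δ0: e=0 clk=1 g=0 f=1 b=1 d=0 a=1 c=1
  Δ1: clk:1→0
  (1Δ to stable)
t=4 Δ0: e=0 clk=0 g=0 f=1 b=1 d=0 a=1 c=1
  Δ1: clk:0→1
  Δ2: g:0→1, b:1→0
  (2Δ to stable)
t=5 Δ0: e=0 clk=1 g=1 f=1 b=0 d=0 a=1 c=1
  Δ1: clk:1→0
  (1Δ to stable)
t=6 Δ0: e=0 clk=0 g=1 f=1 b=0 d=0 a=1 c=1
  Δ1: clk:0→1, c:1→0
  Δ2: g:1→0, b:0→1, a:1→0
  (2Δ to stable)
t=7 Δ0: e=0 clk=1 g=0 f=1 b=1 d=0 a=0 c=0
  Δ1: clk:1→0
  (1Δ to stable)
t=8 Δ0: e=0 clk=0 g=0 f=1 b=1 d=0 a=0 c=0
  Δ1: clk:0→1, c:0→1
  Δ2: g:0→1, b:1→0, a:0→1
  (2Δ to stable)
t=9 Δ0: e=0 clk=1 g=1 f=1 b=0 d=0 a=1 c=1
  Δ1: clk:1→0
  (1Δ to stable)

0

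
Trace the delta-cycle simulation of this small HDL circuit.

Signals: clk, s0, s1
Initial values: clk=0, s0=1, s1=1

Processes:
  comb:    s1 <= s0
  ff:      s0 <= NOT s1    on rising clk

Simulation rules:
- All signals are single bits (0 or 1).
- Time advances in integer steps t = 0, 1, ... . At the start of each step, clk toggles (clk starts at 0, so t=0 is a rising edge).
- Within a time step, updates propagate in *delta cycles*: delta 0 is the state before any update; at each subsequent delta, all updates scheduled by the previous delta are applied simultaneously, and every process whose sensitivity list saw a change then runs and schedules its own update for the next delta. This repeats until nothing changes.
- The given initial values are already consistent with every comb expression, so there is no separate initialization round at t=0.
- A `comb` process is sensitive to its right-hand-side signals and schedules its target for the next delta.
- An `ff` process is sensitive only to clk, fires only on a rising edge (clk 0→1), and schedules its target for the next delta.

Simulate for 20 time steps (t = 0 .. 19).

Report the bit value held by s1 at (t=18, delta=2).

t=0 Δ0: clk=0 s0=1 s1=1
  Δ1: clk:0→1
  Δ2: s0:1→0
  Δ3: s1:1→0
  (3Δ to stable)
t=1 Δ0: clk=1 s0=0 s1=0
  Δ1: clk:1→0
  (1Δ to stable)
t=2 Δ0: clk=0 s0=0 s1=0
  Δ1: clk:0→1
  Δ2: s0:0→1
  Δ3: s1:0→1
  (3Δ to stable)
t=3 Δ0: clk=1 s0=1 s1=1
  Δ1: clk:1→0
  (1Δ to stable)
t=4 Δ0: clk=0 s0=1 s1=1
  Δ1: clk:0→1
  Δ2: s0:1→0
  Δ3: s1:1→0
  (3Δ to stable)
t=5 Δ0: clk=1 s0=0 s1=0
  Δ1: clk:1→0
  (1Δ to stable)
t=6 Δ0: clk=0 s0=0 s1=0
  Δ1: clk:0→1
  Δ2: s0:0→1
  Δ3: s1:0→1
  (3Δ to stable)
t=7 Δ0: clk=1 s0=1 s1=1
  Δ1: clk:1→0
  (1Δ to stable)
t=8 Δ0: clk=0 s0=1 s1=1
  Δ1: clk:0→1
  Δ2: s0:1→0
  Δ3: s1:1→0
  (3Δ to stable)
t=9 Δ0: clk=1 s0=0 s1=0
  Δ1: clk:1→0
  (1Δ to stable)
t=10 Δ0: clk=0 s0=0 s1=0
  Δ1: clk:0→1
  Δ2: s0:0→1
  Δ3: s1:0→1
  (3Δ to stable)
t=11 Δ0: clk=1 s0=1 s1=1
  Δ1: clk:1→0
  (1Δ to stable)
t=12 Δ0: clk=0 s0=1 s1=1
  Δ1: clk:0→1
  Δ2: s0:1→0
  Δ3: s1:1→0
  (3Δ to stable)
t=13 Δ0: clk=1 s0=0 s1=0
  Δ1: clk:1→0
  (1Δ to stable)
t=14 Δ0: clk=0 s0=0 s1=0
  Δ1: clk:0→1
  Δ2: s0:0→1
  Δ3: s1:0→1
  (3Δ to stable)
t=15 Δ0: clk=1 s0=1 s1=1
  Δ1: clk:1→0
  (1Δ to stable)
t=16 Δ0: clk=0 s0=1 s1=1
  Δ1: clk:0→1
  Δ2: s0:1→0
  Δ3: s1:1→0
  (3Δ to stable)
t=17 Δ0: clk=1 s0=0 s1=0
  Δ1: clk:1→0
  (1Δ to stable)
t=18 Δ0: clk=0 s0=0 s1=0
  Δ1: clk:0→1
  Δ2: s0:0→1
  Δ3: s1:0→1
  (3Δ to stable)
t=19 Δ0: clk=1 s0=1 s1=1
  Δ1: clk:1→0
  (1Δ to stable)

0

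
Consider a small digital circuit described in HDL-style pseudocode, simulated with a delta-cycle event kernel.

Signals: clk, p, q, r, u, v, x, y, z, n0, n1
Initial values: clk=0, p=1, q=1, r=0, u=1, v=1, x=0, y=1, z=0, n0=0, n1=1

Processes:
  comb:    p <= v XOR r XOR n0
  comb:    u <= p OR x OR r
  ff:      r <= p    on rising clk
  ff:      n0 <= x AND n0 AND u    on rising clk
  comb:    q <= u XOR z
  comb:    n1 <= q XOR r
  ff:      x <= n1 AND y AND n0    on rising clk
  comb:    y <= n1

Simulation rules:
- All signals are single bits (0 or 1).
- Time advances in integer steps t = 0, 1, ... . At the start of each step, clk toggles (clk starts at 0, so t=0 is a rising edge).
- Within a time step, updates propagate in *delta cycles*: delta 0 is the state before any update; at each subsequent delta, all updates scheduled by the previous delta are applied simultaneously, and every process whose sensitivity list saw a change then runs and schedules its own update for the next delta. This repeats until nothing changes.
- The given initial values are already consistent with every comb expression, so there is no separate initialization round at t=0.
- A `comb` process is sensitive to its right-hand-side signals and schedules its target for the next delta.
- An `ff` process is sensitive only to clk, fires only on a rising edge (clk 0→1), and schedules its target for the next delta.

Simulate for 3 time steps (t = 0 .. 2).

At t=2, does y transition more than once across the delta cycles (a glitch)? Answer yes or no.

yes

t0.Δ0 n1=1 r=0 v=1 p=1 u=1 clk=0 y=1 q=1 n0=0 z=0 x=0
t0.Δ1 n1=1 r=0 v=1 p=1 u=1 clk=1 y=1 q=1 n0=0 z=0 x=0
t0.Δ2 n1=1 r=1 v=1 p=1 u=1 clk=1 y=1 q=1 n0=0 z=0 x=0
t0.Δ3 n1=0 r=1 v=1 p=0 u=1 clk=1 y=1 q=1 n0=0 z=0 x=0
t0.Δ4 n1=0 r=1 v=1 p=0 u=1 clk=1 y=0 q=1 n0=0 z=0 x=0
t1.Δ0 n1=0 r=1 v=1 p=0 u=1 clk=1 y=0 q=1 n0=0 z=0 x=0
t1.Δ1 n1=0 r=1 v=1 p=0 u=1 clk=0 y=0 q=1 n0=0 z=0 x=0
t2.Δ0 n1=0 r=1 v=1 p=0 u=1 clk=0 y=0 q=1 n0=0 z=0 x=0
t2.Δ1 n1=0 r=1 v=1 p=0 u=1 clk=1 y=0 q=1 n0=0 z=0 x=0
t2.Δ2 n1=0 r=0 v=1 p=0 u=1 clk=1 y=0 q=1 n0=0 z=0 x=0
t2.Δ3 n1=1 r=0 v=1 p=1 u=0 clk=1 y=0 q=1 n0=0 z=0 x=0
t2.Δ4 n1=1 r=0 v=1 p=1 u=1 clk=1 y=1 q=0 n0=0 z=0 x=0
t2.Δ5 n1=0 r=0 v=1 p=1 u=1 clk=1 y=1 q=1 n0=0 z=0 x=0
t2.Δ6 n1=1 r=0 v=1 p=1 u=1 clk=1 y=0 q=1 n0=0 z=0 x=0
t2.Δ7 n1=1 r=0 v=1 p=1 u=1 clk=1 y=1 q=1 n0=0 z=0 x=0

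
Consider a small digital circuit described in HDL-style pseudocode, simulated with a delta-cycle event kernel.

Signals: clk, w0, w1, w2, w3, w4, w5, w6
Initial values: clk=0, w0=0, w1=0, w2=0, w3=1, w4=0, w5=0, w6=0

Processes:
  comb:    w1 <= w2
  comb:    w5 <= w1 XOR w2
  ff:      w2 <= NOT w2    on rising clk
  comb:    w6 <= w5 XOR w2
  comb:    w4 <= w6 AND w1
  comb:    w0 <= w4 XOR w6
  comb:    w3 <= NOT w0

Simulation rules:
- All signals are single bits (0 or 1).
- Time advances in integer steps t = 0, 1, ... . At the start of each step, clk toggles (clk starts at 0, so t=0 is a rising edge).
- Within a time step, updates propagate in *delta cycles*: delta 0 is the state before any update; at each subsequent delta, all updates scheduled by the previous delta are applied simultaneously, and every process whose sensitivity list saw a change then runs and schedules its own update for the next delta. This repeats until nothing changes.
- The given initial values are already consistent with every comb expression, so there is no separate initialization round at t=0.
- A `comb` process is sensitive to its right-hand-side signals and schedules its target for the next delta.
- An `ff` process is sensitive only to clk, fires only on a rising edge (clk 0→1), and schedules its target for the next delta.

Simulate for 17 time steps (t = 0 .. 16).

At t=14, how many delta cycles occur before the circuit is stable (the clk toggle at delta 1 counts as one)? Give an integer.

7

t=0 Δ0: w2=0 w3=1 w4=0 w0=0 w6=0 w5=0 clk=0 w1=0
  Δ1: clk:0→1
  Δ2: w2:0→1
  Δ3: w6:0→1, w5:0→1, w1:0→1
  Δ4: w4:0→1, w0:0→1, w6:1→0, w5:1→0
  Δ5: w3:1→0, w4:1→0, w6:0→1
  Δ6: w4:0→1
  Δ7: w0:1→0
  Δ8: w3:0→1
  (8Δ to stable)
t=1 Δ0: w2=1 w3=1 w4=1 w0=0 w6=1 w5=0 clk=1 w1=1
  Δ1: clk:1→0
  (1Δ to stable)
t=2 Δ0: w2=1 w3=1 w4=1 w0=0 w6=1 w5=0 clk=0 w1=1
  Δ1: clk:0→1
  Δ2: w2:1→0
  Δ3: w6:1→0, w5:0→1, w1:1→0
  Δ4: w4:1→0, w0:0→1, w6:0→1, w5:1→0
  Δ5: w3:1→0, w6:1→0
  Δ6: w0:1→0
  Δ7: w3:0→1
  (7Δ to stable)
t=3 Δ0: w2=0 w3=1 w4=0 w0=0 w6=0 w5=0 clk=1 w1=0
  Δ1: clk:1→0
  (1Δ to stable)
t=4 Δ0: w2=0 w3=1 w4=0 w0=0 w6=0 w5=0 clk=0 w1=0
  Δ1: clk:0→1
  Δ2: w2:0→1
  Δ3: w6:0→1, w5:0→1, w1:0→1
  Δ4: w4:0→1, w0:0→1, w6:1→0, w5:1→0
  Δ5: w3:1→0, w4:1→0, w6:0→1
  Δ6: w4:0→1
  Δ7: w0:1→0
  Δ8: w3:0→1
  (8Δ to stable)
t=5 Δ0: w2=1 w3=1 w4=1 w0=0 w6=1 w5=0 clk=1 w1=1
  Δ1: clk:1→0
  (1Δ to stable)
t=6 Δ0: w2=1 w3=1 w4=1 w0=0 w6=1 w5=0 clk=0 w1=1
  Δ1: clk:0→1
  Δ2: w2:1→0
  Δ3: w6:1→0, w5:0→1, w1:1→0
  Δ4: w4:1→0, w0:0→1, w6:0→1, w5:1→0
  Δ5: w3:1→0, w6:1→0
  Δ6: w0:1→0
  Δ7: w3:0→1
  (7Δ to stable)
t=7 Δ0: w2=0 w3=1 w4=0 w0=0 w6=0 w5=0 clk=1 w1=0
  Δ1: clk:1→0
  (1Δ to stable)
t=8 Δ0: w2=0 w3=1 w4=0 w0=0 w6=0 w5=0 clk=0 w1=0
  Δ1: clk:0→1
  Δ2: w2:0→1
  Δ3: w6:0→1, w5:0→1, w1:0→1
  Δ4: w4:0→1, w0:0→1, w6:1→0, w5:1→0
  Δ5: w3:1→0, w4:1→0, w6:0→1
  Δ6: w4:0→1
  Δ7: w0:1→0
  Δ8: w3:0→1
  (8Δ to stable)
t=9 Δ0: w2=1 w3=1 w4=1 w0=0 w6=1 w5=0 clk=1 w1=1
  Δ1: clk:1→0
  (1Δ to stable)
t=10 Δ0: w2=1 w3=1 w4=1 w0=0 w6=1 w5=0 clk=0 w1=1
  Δ1: clk:0→1
  Δ2: w2:1→0
  Δ3: w6:1→0, w5:0→1, w1:1→0
  Δ4: w4:1→0, w0:0→1, w6:0→1, w5:1→0
  Δ5: w3:1→0, w6:1→0
  Δ6: w0:1→0
  Δ7: w3:0→1
  (7Δ to stable)
t=11 Δ0: w2=0 w3=1 w4=0 w0=0 w6=0 w5=0 clk=1 w1=0
  Δ1: clk:1→0
  (1Δ to stable)
t=12 Δ0: w2=0 w3=1 w4=0 w0=0 w6=0 w5=0 clk=0 w1=0
  Δ1: clk:0→1
  Δ2: w2:0→1
  Δ3: w6:0→1, w5:0→1, w1:0→1
  Δ4: w4:0→1, w0:0→1, w6:1→0, w5:1→0
  Δ5: w3:1→0, w4:1→0, w6:0→1
  Δ6: w4:0→1
  Δ7: w0:1→0
  Δ8: w3:0→1
  (8Δ to stable)
t=13 Δ0: w2=1 w3=1 w4=1 w0=0 w6=1 w5=0 clk=1 w1=1
  Δ1: clk:1→0
  (1Δ to stable)
t=14 Δ0: w2=1 w3=1 w4=1 w0=0 w6=1 w5=0 clk=0 w1=1
  Δ1: clk:0→1
  Δ2: w2:1→0
  Δ3: w6:1→0, w5:0→1, w1:1→0
  Δ4: w4:1→0, w0:0→1, w6:0→1, w5:1→0
  Δ5: w3:1→0, w6:1→0
  Δ6: w0:1→0
  Δ7: w3:0→1
  (7Δ to stable)
t=15 Δ0: w2=0 w3=1 w4=0 w0=0 w6=0 w5=0 clk=1 w1=0
  Δ1: clk:1→0
  (1Δ to stable)
t=16 Δ0: w2=0 w3=1 w4=0 w0=0 w6=0 w5=0 clk=0 w1=0
  Δ1: clk:0→1
  Δ2: w2:0→1
  Δ3: w6:0→1, w5:0→1, w1:0→1
  Δ4: w4:0→1, w0:0→1, w6:1→0, w5:1→0
  Δ5: w3:1→0, w4:1→0, w6:0→1
  Δ6: w4:0→1
  Δ7: w0:1→0
  Δ8: w3:0→1
  (8Δ to stable)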